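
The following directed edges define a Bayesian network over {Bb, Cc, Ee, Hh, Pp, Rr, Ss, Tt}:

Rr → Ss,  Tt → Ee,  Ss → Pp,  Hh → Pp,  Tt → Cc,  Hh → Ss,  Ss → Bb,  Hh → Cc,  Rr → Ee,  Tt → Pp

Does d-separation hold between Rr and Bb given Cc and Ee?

Enumerating the 5 paths from Rr to Bb and testing each for blocking by {Cc, Ee}:
Path 1: Rr → Ss → Bb
  Ss is a chain and Ss is not conditioned on — no node blocks this path, so it is active.
Path 2: Rr → Ee ← Tt → Pp ← Hh → Ss → Bb
  Pp is a collider here and neither Pp nor any of its descendants is conditioned on, so the collider stays closed — the path is blocked at Pp.
Path 3: Rr → Ee ← Tt → Pp ← Ss → Bb
  Pp is a collider here and neither Pp nor any of its descendants is conditioned on, so the collider stays closed — the path is blocked at Pp.
Path 4: Rr → Ee ← Tt → Cc ← Hh → Ss → Bb
  Ee is a collider and Ee is conditioned on, which opens it; Tt is a fork and Tt is not conditioned on; Cc is a collider and Cc is conditioned on, which opens it; Hh is a fork and Hh is not conditioned on; Ss is a chain and Ss is not conditioned on — no node blocks this path, so it is active.
Path 5: Rr → Ee ← Tt → Cc ← Hh → Pp ← Ss → Bb
  Pp is a collider here and neither Pp nor any of its descendants is conditioned on, so the collider stays closed — the path is blocked at Pp.
Since the path Rr → Ss → Bb is active, Rr and Bb are not d-separated given {Cc, Ee}.

No — Rr and Bb are not d-separated given {Cc, Ee}.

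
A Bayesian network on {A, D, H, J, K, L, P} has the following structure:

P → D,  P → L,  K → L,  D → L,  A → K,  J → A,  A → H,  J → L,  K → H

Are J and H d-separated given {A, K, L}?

Yes — J and H are d-separated given {A, K, L}.

Enumerating the 4 paths from J to H and testing each for blocking by {A, K, L}:
Path 1: J → L ← K ← A → H
  K is a chain here and K is conditioned on, so the path is blocked at K.
Path 2: J → L ← K → H
  K is a fork here and K is conditioned on, so the path is blocked at K.
Path 3: J → A → K → H
  A is a chain here and A is conditioned on, so the path is blocked at A.
Path 4: J → A → H
  A is a chain here and A is conditioned on, so the path is blocked at A.
Every path is blocked, so J and H are d-separated given {A, K, L}.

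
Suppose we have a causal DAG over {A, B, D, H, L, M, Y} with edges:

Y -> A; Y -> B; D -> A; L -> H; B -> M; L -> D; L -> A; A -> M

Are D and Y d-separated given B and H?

Yes

There are 4 undirected paths between D and Y; checking each against the conditioning set {B, H}:
Path 1: D → A ← Y
  A is a collider here and neither A nor any of its descendants is conditioned on, so the collider stays closed — the path is blocked at A.
Path 2: D → A → M ← B ← Y
  M is a collider here and neither M nor any of its descendants is conditioned on, so the collider stays closed — the path is blocked at M.
Path 3: D ← L → A ← Y
  A is a collider here and neither A nor any of its descendants is conditioned on, so the collider stays closed — the path is blocked at A.
Path 4: D ← L → A → M ← B ← Y
  M is a collider here and neither M nor any of its descendants is conditioned on, so the collider stays closed — the path is blocked at M.
Since every path is blocked, d-separation holds.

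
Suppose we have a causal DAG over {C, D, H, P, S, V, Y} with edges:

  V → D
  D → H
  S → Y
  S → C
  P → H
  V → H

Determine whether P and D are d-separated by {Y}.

There are 2 undirected paths between P and D; checking each against the conditioning set {Y}:
Path 1: P → H ← D
  H is a collider here and neither H nor any of its descendants is conditioned on, so the collider stays closed — the path is blocked at H.
Path 2: P → H ← V → D
  H is a collider here and neither H nor any of its descendants is conditioned on, so the collider stays closed — the path is blocked at H.
Every path is blocked, so P and D are d-separated given {Y}.

Yes — P and D are d-separated given {Y}.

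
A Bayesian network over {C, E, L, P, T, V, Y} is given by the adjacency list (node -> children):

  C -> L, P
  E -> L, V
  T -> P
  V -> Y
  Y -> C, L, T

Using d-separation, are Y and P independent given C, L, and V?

4 paths connect Y and P; each must be blocked for d-separation to hold:
Path 1: Y → T → P
  T is a chain and T is not conditioned on — no node blocks this path, so it is active.
Path 2: Y → L ← C → P
  C is a fork here and C is conditioned on, so the path is blocked at C.
Path 3: Y ← V ← E → L ← C → P
  V is a chain here and V is conditioned on, so the path is blocked at V.
Path 4: Y → C → P
  C is a chain here and C is conditioned on, so the path is blocked at C.
Because an active path exists, Y and P are not d-separated.

No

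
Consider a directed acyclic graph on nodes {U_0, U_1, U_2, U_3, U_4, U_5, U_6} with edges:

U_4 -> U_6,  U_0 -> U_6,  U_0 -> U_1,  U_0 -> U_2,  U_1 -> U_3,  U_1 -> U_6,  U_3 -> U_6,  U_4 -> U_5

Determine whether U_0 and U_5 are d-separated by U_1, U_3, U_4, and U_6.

3 paths connect U_0 and U_5; each must be blocked for d-separation to hold:
  1. U_0 → U_1 → U_3 → U_6 ← U_4 → U_5 — U_1:chain[blocks]; U_3:chain[blocks]; U_6:collider[open]; U_4:fork[blocks] ⇒ blocked
  2. U_0 → U_1 → U_6 ← U_4 → U_5 — U_1:chain[blocks]; U_6:collider[open]; U_4:fork[blocks] ⇒ blocked
  3. U_0 → U_6 ← U_4 → U_5 — U_6:collider[open]; U_4:fork[blocks] ⇒ blocked
All paths are blocked; U_0 ⊥ U_5 | {U_1, U_3, U_4, U_6} holds.

Yes — U_0 and U_5 are d-separated given {U_1, U_3, U_4, U_6}.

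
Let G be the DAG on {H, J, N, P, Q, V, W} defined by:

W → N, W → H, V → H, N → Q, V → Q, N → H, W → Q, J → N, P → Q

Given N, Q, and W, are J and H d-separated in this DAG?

Yes — J and H are d-separated given {N, Q, W}.

Enumerating the 5 paths from J to H and testing each for blocking by {N, Q, W}:
  1. J → N → Q ← V → H — N:chain[blocks]; Q:collider[open]; V:fork[open] ⇒ blocked
  2. J → N → Q ← W → H — N:chain[blocks]; Q:collider[open]; W:fork[blocks] ⇒ blocked
  3. J → N ← W → Q ← V → H — N:collider[open]; W:fork[blocks]; Q:collider[open]; V:fork[open] ⇒ blocked
  4. J → N ← W → H — N:collider[open]; W:fork[blocks] ⇒ blocked
  5. J → N → H — N:chain[blocks] ⇒ blocked
All paths are blocked; J ⊥ H | {N, Q, W} holds.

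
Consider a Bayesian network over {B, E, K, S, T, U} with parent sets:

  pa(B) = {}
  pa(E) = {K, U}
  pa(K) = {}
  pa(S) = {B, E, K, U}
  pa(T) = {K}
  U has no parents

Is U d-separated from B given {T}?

We examine all 3 paths between U and B:
  1. U → S ← B — S:collider[blocks] ⇒ blocked
  2. U → E → S ← B — E:chain[open]; S:collider[blocks] ⇒ blocked
  3. U → E ← K → S ← B — E:collider[blocks]; K:fork[open]; S:collider[blocks] ⇒ blocked
Since every path is blocked, d-separation holds.

Yes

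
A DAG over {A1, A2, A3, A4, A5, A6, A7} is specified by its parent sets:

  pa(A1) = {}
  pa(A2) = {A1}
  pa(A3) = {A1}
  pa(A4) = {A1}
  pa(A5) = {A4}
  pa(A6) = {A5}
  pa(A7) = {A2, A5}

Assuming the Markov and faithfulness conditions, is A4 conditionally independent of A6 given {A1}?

No

There are 2 undirected paths between A4 and A6; checking each against the conditioning set {A1}:
Path 1: A4 → A5 → A6
  A5 is a chain and A5 is not conditioned on — no node blocks this path, so it is active.
Path 2: A4 ← A1 → A2 → A7 ← A5 → A6
  A1 is a fork here and A1 is conditioned on, so the path is blocked at A1.
Since the path A4 → A5 → A6 is active, A4 and A6 are not d-separated given {A1}.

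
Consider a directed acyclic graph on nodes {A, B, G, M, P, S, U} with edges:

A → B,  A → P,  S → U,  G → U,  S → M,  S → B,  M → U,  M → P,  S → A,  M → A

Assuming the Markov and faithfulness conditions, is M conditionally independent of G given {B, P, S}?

Yes

Enumerating the 6 paths from M to G and testing each for blocking by {B, P, S}:
  1. M ← S → U ← G — S:fork[blocks]; U:collider[blocks] ⇒ blocked
  2. M → A ← S → U ← G — A:collider[open]; S:fork[blocks]; U:collider[blocks] ⇒ blocked
  3. M → A → B ← S → U ← G — A:chain[open]; B:collider[open]; S:fork[blocks]; U:collider[blocks] ⇒ blocked
  4. M → P ← A ← S → U ← G — P:collider[open]; A:chain[open]; S:fork[blocks]; U:collider[blocks] ⇒ blocked
  5. M → P ← A → B ← S → U ← G — P:collider[open]; A:fork[open]; B:collider[open]; S:fork[blocks]; U:collider[blocks] ⇒ blocked
  6. M → U ← G — U:collider[blocks] ⇒ blocked
Every path is blocked, so M and G are d-separated given {B, P, S}.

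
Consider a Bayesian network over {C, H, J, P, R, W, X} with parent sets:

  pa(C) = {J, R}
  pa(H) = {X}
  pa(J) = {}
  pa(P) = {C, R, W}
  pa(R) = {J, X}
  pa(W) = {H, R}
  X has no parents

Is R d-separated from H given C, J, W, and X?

No

There are 5 undirected paths between R and H; checking each against the conditioning set {C, J, W, X}:
  1. R → W ← H — W:collider[open] ⇒ active
  2. R → C → P ← W ← H — C:chain[blocks]; P:collider[blocks]; W:chain[blocks] ⇒ blocked
  3. R ← J → C → P ← W ← H — J:fork[blocks]; C:chain[blocks]; P:collider[blocks]; W:chain[blocks] ⇒ blocked
  4. R ← X → H — X:fork[blocks] ⇒ blocked
  5. R → P ← W ← H — P:collider[blocks]; W:chain[blocks] ⇒ blocked
Since the path R → W ← H is active, R and H are not d-separated given {C, J, W, X}.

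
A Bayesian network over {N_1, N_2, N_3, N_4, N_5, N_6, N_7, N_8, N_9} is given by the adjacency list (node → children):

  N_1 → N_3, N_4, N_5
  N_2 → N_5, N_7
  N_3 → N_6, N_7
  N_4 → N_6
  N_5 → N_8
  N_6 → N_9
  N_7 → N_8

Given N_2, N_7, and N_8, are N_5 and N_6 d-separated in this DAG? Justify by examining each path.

No

We examine all 6 paths between N_5 and N_6:
  1. N_5 ← N_1 → N_4 → N_6 — N_1:fork[open]; N_4:chain[open] ⇒ active
  2. N_5 ← N_1 → N_3 → N_6 — N_1:fork[open]; N_3:chain[open] ⇒ active
  3. N_5 → N_8 ← N_7 ← N_3 ← N_1 → N_4 → N_6 — N_8:collider[open]; N_7:chain[blocks]; N_3:chain[open]; N_1:fork[open]; N_4:chain[open] ⇒ blocked
  4. N_5 → N_8 ← N_7 ← N_3 → N_6 — N_8:collider[open]; N_7:chain[blocks]; N_3:fork[open] ⇒ blocked
  5. N_5 ← N_2 → N_7 ← N_3 ← N_1 → N_4 → N_6 — N_2:fork[blocks]; N_7:collider[open]; N_3:chain[open]; N_1:fork[open]; N_4:chain[open] ⇒ blocked
  6. N_5 ← N_2 → N_7 ← N_3 → N_6 — N_2:fork[blocks]; N_7:collider[open]; N_3:fork[open] ⇒ blocked
Since the path N_5 ← N_1 → N_4 → N_6 is active, N_5 and N_6 are not d-separated given {N_2, N_7, N_8}.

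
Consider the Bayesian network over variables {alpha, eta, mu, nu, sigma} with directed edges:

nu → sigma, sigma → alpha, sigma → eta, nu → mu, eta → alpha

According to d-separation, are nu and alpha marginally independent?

We examine all 2 paths between nu and alpha:
  1. nu → sigma → eta → alpha — sigma:chain[open]; eta:chain[open] ⇒ active
  2. nu → sigma → alpha — sigma:chain[open] ⇒ active
Because an active path exists, nu and alpha are not d-separated.

No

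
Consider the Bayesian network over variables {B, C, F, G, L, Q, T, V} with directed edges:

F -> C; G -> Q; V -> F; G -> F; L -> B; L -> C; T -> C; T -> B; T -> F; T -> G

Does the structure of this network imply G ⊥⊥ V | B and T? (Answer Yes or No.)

Yes — G and V are d-separated given {B, T}.

There are 4 undirected paths between G and V; checking each against the conditioning set {B, T}:
Path 1: G → F ← V
  F is a collider here and neither F nor any of its descendants is conditioned on, so the collider stays closed — the path is blocked at F.
Path 2: G ← T → F ← V
  T is a fork here and T is conditioned on, so the path is blocked at T.
Path 3: G ← T → B ← L → C ← F ← V
  T is a fork here and T is conditioned on, so the path is blocked at T.
Path 4: G ← T → C ← F ← V
  T is a fork here and T is conditioned on, so the path is blocked at T.
All paths are blocked; G ⊥ V | {B, T} holds.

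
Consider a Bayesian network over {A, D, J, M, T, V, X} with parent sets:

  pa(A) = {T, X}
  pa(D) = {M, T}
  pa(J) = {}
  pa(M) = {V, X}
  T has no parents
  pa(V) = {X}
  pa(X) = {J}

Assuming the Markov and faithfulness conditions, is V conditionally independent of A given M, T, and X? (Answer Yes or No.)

Yes — V and A are d-separated given {M, T, X}.

4 paths connect V and A; each must be blocked for d-separation to hold:
Path 1: V → M → D ← T → A
  M is a chain here and M is conditioned on, so the path is blocked at M.
Path 2: V → M ← X → A
  X is a fork here and X is conditioned on, so the path is blocked at X.
Path 3: V ← X → M → D ← T → A
  X is a fork here and X is conditioned on, so the path is blocked at X.
Path 4: V ← X → A
  X is a fork here and X is conditioned on, so the path is blocked at X.
All paths are blocked; V ⊥ A | {M, T, X} holds.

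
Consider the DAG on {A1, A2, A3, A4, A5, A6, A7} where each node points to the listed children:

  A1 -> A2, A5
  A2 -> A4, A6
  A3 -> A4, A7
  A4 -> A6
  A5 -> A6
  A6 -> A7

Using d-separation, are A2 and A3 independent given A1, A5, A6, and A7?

No — A2 and A3 are not d-separated given {A1, A5, A6, A7}.

There are 6 undirected paths between A2 and A3; checking each against the conditioning set {A1, A5, A6, A7}:
Path 1: A2 → A4 → A6 → A7 ← A3
  A6 is a chain here and A6 is conditioned on, so the path is blocked at A6.
Path 2: A2 → A4 ← A3
  A4 is a collider and its descendant A6 is conditioned on, which opens it — no node blocks this path, so it is active.
Path 3: A2 → A6 ← A4 ← A3
  A6 is a collider and A6 is conditioned on, which opens it; A4 is a chain and A4 is not conditioned on — no node blocks this path, so it is active.
Path 4: A2 → A6 → A7 ← A3
  A6 is a chain here and A6 is conditioned on, so the path is blocked at A6.
Path 5: A2 ← A1 → A5 → A6 ← A4 ← A3
  A1 is a fork here and A1 is conditioned on, so the path is blocked at A1.
Path 6: A2 ← A1 → A5 → A6 → A7 ← A3
  A1 is a fork here and A1 is conditioned on, so the path is blocked at A1.
Because an active path exists, A2 and A3 are not d-separated.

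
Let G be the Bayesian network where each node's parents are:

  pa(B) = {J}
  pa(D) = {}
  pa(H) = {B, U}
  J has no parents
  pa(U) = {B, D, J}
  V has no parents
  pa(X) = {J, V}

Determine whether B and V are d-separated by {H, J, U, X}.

Enumerating the 3 paths from B to V and testing each for blocking by {H, J, U, X}:
  1. B ← J → X ← V — J:fork[blocks]; X:collider[open] ⇒ blocked
  2. B → U ← J → X ← V — U:collider[open]; J:fork[blocks]; X:collider[open] ⇒ blocked
  3. B → H ← U ← J → X ← V — H:collider[open]; U:chain[blocks]; J:fork[blocks]; X:collider[open] ⇒ blocked
Since every path is blocked, d-separation holds.

Yes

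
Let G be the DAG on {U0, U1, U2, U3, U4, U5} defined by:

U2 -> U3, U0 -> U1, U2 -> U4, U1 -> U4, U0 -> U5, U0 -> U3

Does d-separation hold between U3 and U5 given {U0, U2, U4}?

Yes

2 paths connect U3 and U5; each must be blocked for d-separation to hold:
Path 1: U3 ← U0 → U5
  U0 is a fork here and U0 is conditioned on, so the path is blocked at U0.
Path 2: U3 ← U2 → U4 ← U1 ← U0 → U5
  U2 is a fork here and U2 is conditioned on, so the path is blocked at U2.
Since every path is blocked, d-separation holds.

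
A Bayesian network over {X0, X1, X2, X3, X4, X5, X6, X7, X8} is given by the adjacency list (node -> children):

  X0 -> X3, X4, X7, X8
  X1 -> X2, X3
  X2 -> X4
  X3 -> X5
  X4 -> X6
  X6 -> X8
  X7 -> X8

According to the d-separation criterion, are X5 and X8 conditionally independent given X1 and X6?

We examine all 6 paths between X5 and X8:
Path 1: X5 ← X3 ← X1 → X2 → X4 → X6 → X8
  X1 is a fork here and X1 is conditioned on, so the path is blocked at X1.
Path 2: X5 ← X3 ← X1 → X2 → X4 ← X0 → X7 → X8
  X1 is a fork here and X1 is conditioned on, so the path is blocked at X1.
Path 3: X5 ← X3 ← X1 → X2 → X4 ← X0 → X8
  X1 is a fork here and X1 is conditioned on, so the path is blocked at X1.
Path 4: X5 ← X3 ← X0 → X4 → X6 → X8
  X6 is a chain here and X6 is conditioned on, so the path is blocked at X6.
Path 5: X5 ← X3 ← X0 → X7 → X8
  X3 is a chain and X3 is not conditioned on; X0 is a fork and X0 is not conditioned on; X7 is a chain and X7 is not conditioned on — no node blocks this path, so it is active.
Path 6: X5 ← X3 ← X0 → X8
  X3 is a chain and X3 is not conditioned on; X0 is a fork and X0 is not conditioned on — no node blocks this path, so it is active.
Since the path X5 ← X3 ← X0 → X7 → X8 is active, X5 and X8 are not d-separated given {X1, X6}.

No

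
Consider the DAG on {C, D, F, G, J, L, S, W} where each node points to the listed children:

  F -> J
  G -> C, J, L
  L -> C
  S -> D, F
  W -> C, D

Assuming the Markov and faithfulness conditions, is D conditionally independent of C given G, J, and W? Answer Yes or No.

We examine all 3 paths between D and C:
  1. D ← S → F → J ← G → L → C — S:fork[open]; F:chain[open]; J:collider[open]; G:fork[blocks]; L:chain[open] ⇒ blocked
  2. D ← S → F → J ← G → C — S:fork[open]; F:chain[open]; J:collider[open]; G:fork[blocks] ⇒ blocked
  3. D ← W → C — W:fork[blocks] ⇒ blocked
Every path is blocked, so D and C are d-separated given {G, J, W}.

Yes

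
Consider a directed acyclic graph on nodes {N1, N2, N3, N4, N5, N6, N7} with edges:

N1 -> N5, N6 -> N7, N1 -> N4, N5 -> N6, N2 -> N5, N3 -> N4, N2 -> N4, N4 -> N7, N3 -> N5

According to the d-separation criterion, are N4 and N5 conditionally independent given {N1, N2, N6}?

4 paths connect N4 and N5; each must be blocked for d-separation to hold:
Path 1: N4 ← N1 → N5
  N1 is a fork here and N1 is conditioned on, so the path is blocked at N1.
Path 2: N4 ← N3 → N5
  N3 is a fork and N3 is not conditioned on — no node blocks this path, so it is active.
Path 3: N4 → N7 ← N6 ← N5
  N7 is a collider here and neither N7 nor any of its descendants is conditioned on, so the collider stays closed — the path is blocked at N7.
Path 4: N4 ← N2 → N5
  N2 is a fork here and N2 is conditioned on, so the path is blocked at N2.
At least one path is unblocked, so d-separation fails.

No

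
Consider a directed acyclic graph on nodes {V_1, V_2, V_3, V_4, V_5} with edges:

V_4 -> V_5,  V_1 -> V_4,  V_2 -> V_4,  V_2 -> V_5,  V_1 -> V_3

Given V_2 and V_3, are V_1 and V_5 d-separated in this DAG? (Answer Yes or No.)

No

2 paths connect V_1 and V_5; each must be blocked for d-separation to hold:
Path 1: V_1 → V_4 ← V_2 → V_5
  V_4 is a collider here and neither V_4 nor any of its descendants is conditioned on, so the collider stays closed — the path is blocked at V_4.
Path 2: V_1 → V_4 → V_5
  V_4 is a chain and V_4 is not conditioned on — no node blocks this path, so it is active.
Since the path V_1 → V_4 → V_5 is active, V_1 and V_5 are not d-separated given {V_2, V_3}.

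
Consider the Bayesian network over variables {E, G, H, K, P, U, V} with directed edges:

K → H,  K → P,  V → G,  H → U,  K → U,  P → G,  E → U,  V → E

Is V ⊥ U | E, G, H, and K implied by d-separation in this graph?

3 paths connect V and U; each must be blocked for d-separation to hold:
  1. V → E → U — E:chain[blocks] ⇒ blocked
  2. V → G ← P ← K → H → U — G:collider[open]; P:chain[open]; K:fork[blocks]; H:chain[blocks] ⇒ blocked
  3. V → G ← P ← K → U — G:collider[open]; P:chain[open]; K:fork[blocks] ⇒ blocked
Every path is blocked, so V and U are d-separated given {E, G, H, K}.

Yes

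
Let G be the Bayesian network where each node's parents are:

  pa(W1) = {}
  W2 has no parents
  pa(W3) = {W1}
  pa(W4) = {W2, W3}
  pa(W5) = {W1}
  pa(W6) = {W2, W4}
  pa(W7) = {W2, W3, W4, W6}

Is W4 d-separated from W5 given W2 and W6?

No

There are 6 undirected paths between W4 and W5; checking each against the conditioning set {W2, W6}:
Path 1: W4 ← W3 ← W1 → W5
  W3 is a chain and W3 is not conditioned on; W1 is a fork and W1 is not conditioned on — no node blocks this path, so it is active.
Path 2: W4 → W6 → W7 ← W3 ← W1 → W5
  W6 is a chain here and W6 is conditioned on, so the path is blocked at W6.
Path 3: W4 → W6 ← W2 → W7 ← W3 ← W1 → W5
  W2 is a fork here and W2 is conditioned on, so the path is blocked at W2.
Path 4: W4 → W7 ← W3 ← W1 → W5
  W7 is a collider here and neither W7 nor any of its descendants is conditioned on, so the collider stays closed — the path is blocked at W7.
Path 5: W4 ← W2 → W6 → W7 ← W3 ← W1 → W5
  W2 is a fork here and W2 is conditioned on, so the path is blocked at W2.
Path 6: W4 ← W2 → W7 ← W3 ← W1 → W5
  W2 is a fork here and W2 is conditioned on, so the path is blocked at W2.
Because an active path exists, W4 and W5 are not d-separated.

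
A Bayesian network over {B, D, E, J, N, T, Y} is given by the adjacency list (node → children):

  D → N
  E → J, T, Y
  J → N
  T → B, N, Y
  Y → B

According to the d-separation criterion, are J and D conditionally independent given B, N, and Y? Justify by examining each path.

We examine all 4 paths between J and D:
  1. J → N ← D — N:collider[open] ⇒ active
  2. J ← E → Y → B ← T → N ← D — E:fork[open]; Y:chain[blocks]; B:collider[open]; T:fork[open]; N:collider[open] ⇒ blocked
  3. J ← E → Y ← T → N ← D — E:fork[open]; Y:collider[open]; T:fork[open]; N:collider[open] ⇒ active
  4. J ← E → T → N ← D — E:fork[open]; T:chain[open]; N:collider[open] ⇒ active
Since the path J → N ← D is active, J and D are not d-separated given {B, N, Y}.

No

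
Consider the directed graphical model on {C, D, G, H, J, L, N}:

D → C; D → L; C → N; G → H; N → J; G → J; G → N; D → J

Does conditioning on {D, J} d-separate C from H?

No

We examine all 4 paths between C and H:
  1. C ← D → J ← G → H — D:fork[blocks]; J:collider[open]; G:fork[open] ⇒ blocked
  2. C ← D → J ← N ← G → H — D:fork[blocks]; J:collider[open]; N:chain[open]; G:fork[open] ⇒ blocked
  3. C → N ← G → H — N:collider[open]; G:fork[open] ⇒ active
  4. C → N → J ← G → H — N:chain[open]; J:collider[open]; G:fork[open] ⇒ active
Since the path C → N ← G → H is active, C and H are not d-separated given {D, J}.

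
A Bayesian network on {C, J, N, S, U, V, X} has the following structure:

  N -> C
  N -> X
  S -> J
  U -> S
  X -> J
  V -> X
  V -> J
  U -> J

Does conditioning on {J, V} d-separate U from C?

Enumerating the 4 paths from U to C and testing each for blocking by {J, V}:
  1. U → J ← V → X ← N → C — J:collider[open]; V:fork[blocks]; X:collider[open]; N:fork[open] ⇒ blocked
  2. U → J ← X ← N → C — J:collider[open]; X:chain[open]; N:fork[open] ⇒ active
  3. U → S → J ← V → X ← N → C — S:chain[open]; J:collider[open]; V:fork[blocks]; X:collider[open]; N:fork[open] ⇒ blocked
  4. U → S → J ← X ← N → C — S:chain[open]; J:collider[open]; X:chain[open]; N:fork[open] ⇒ active
Since the path U → J ← X ← N → C is active, U and C are not d-separated given {J, V}.

No — U and C are not d-separated given {J, V}.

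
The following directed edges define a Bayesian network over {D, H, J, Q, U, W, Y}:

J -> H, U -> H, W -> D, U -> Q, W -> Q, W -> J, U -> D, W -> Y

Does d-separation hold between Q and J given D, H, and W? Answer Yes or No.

No

We examine all 4 paths between Q and J:
Path 1: Q ← U → D ← W → J
  W is a fork here and W is conditioned on, so the path is blocked at W.
Path 2: Q ← U → H ← J
  U is a fork and U is not conditioned on; H is a collider and H is conditioned on, which opens it — no node blocks this path, so it is active.
Path 3: Q ← W → D ← U → H ← J
  W is a fork here and W is conditioned on, so the path is blocked at W.
Path 4: Q ← W → J
  W is a fork here and W is conditioned on, so the path is blocked at W.
Since the path Q ← U → H ← J is active, Q and J are not d-separated given {D, H, W}.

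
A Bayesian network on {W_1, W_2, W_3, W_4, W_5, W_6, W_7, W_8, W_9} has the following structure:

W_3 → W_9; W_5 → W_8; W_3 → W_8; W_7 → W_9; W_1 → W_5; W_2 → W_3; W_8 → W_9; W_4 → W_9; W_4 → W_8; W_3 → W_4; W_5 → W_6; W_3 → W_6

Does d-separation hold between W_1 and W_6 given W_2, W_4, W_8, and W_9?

There are 6 undirected paths between W_1 and W_6; checking each against the conditioning set {W_2, W_4, W_8, W_9}:
Path 1: W_1 → W_5 → W_8 → W_9 ← W_3 → W_6
  W_8 is a chain here and W_8 is conditioned on, so the path is blocked at W_8.
Path 2: W_1 → W_5 → W_8 → W_9 ← W_4 ← W_3 → W_6
  W_8 is a chain here and W_8 is conditioned on, so the path is blocked at W_8.
Path 3: W_1 → W_5 → W_8 ← W_3 → W_6
  W_5 is a chain and W_5 is not conditioned on; W_8 is a collider and W_8 is conditioned on, which opens it; W_3 is a fork and W_3 is not conditioned on — no node blocks this path, so it is active.
Path 4: W_1 → W_5 → W_8 ← W_4 → W_9 ← W_3 → W_6
  W_4 is a fork here and W_4 is conditioned on, so the path is blocked at W_4.
Path 5: W_1 → W_5 → W_8 ← W_4 ← W_3 → W_6
  W_4 is a chain here and W_4 is conditioned on, so the path is blocked at W_4.
Path 6: W_1 → W_5 → W_6
  W_5 is a chain and W_5 is not conditioned on — no node blocks this path, so it is active.
At least one path is unblocked, so d-separation fails.

No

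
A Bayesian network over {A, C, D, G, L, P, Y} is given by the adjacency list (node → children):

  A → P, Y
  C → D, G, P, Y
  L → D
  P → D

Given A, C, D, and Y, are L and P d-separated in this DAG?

There are 3 undirected paths between L and P; checking each against the conditioning set {A, C, D, Y}:
  1. L → D ← C → Y ← A → P — D:collider[open]; C:fork[blocks]; Y:collider[open]; A:fork[blocks] ⇒ blocked
  2. L → D ← C → P — D:collider[open]; C:fork[blocks] ⇒ blocked
  3. L → D ← P — D:collider[open] ⇒ active
Since the path L → D ← P is active, L and P are not d-separated given {A, C, D, Y}.

No — L and P are not d-separated given {A, C, D, Y}.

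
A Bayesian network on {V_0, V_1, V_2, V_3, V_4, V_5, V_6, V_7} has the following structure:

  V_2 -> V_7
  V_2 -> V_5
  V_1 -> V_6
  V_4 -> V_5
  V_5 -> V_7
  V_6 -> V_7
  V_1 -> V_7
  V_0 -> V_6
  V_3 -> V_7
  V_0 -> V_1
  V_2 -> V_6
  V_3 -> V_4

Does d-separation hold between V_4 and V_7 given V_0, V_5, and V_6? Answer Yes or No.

No

6 paths connect V_4 and V_7; each must be blocked for d-separation to hold:
Path 1: V_4 → V_5 ← V_2 → V_7
  V_5 is a collider and V_5 is conditioned on, which opens it; V_2 is a fork and V_2 is not conditioned on — no node blocks this path, so it is active.
Path 2: V_4 → V_5 ← V_2 → V_6 → V_7
  V_6 is a chain here and V_6 is conditioned on, so the path is blocked at V_6.
Path 3: V_4 → V_5 ← V_2 → V_6 ← V_1 → V_7
  V_5 is a collider and V_5 is conditioned on, which opens it; V_2 is a fork and V_2 is not conditioned on; V_6 is a collider and V_6 is conditioned on, which opens it; V_1 is a fork and V_1 is not conditioned on — no node blocks this path, so it is active.
Path 4: V_4 → V_5 ← V_2 → V_6 ← V_0 → V_1 → V_7
  V_0 is a fork here and V_0 is conditioned on, so the path is blocked at V_0.
Path 5: V_4 → V_5 → V_7
  V_5 is a chain here and V_5 is conditioned on, so the path is blocked at V_5.
Path 6: V_4 ← V_3 → V_7
  V_3 is a fork and V_3 is not conditioned on — no node blocks this path, so it is active.
Since the path V_4 → V_5 ← V_2 → V_7 is active, V_4 and V_7 are not d-separated given {V_0, V_5, V_6}.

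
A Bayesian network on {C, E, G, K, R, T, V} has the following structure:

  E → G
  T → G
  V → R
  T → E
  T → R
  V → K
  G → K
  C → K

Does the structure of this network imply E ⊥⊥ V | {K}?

No — E and V are not d-separated given {K}.

There are 4 undirected paths between E and V; checking each against the conditioning set {K}:
Path 1: E ← T → R ← V
  R is a collider here and neither R nor any of its descendants is conditioned on, so the collider stays closed — the path is blocked at R.
Path 2: E ← T → G → K ← V
  T is a fork and T is not conditioned on; G is a chain and G is not conditioned on; K is a collider and K is conditioned on, which opens it — no node blocks this path, so it is active.
Path 3: E → G ← T → R ← V
  R is a collider here and neither R nor any of its descendants is conditioned on, so the collider stays closed — the path is blocked at R.
Path 4: E → G → K ← V
  G is a chain and G is not conditioned on; K is a collider and K is conditioned on, which opens it — no node blocks this path, so it is active.
Since the path E ← T → G → K ← V is active, E and V are not d-separated given {K}.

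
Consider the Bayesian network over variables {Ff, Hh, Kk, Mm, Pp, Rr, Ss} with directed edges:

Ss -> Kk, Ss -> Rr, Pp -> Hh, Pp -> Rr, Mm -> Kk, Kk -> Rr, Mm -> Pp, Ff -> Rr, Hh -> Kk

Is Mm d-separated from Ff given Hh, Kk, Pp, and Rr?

6 paths connect Mm and Ff; each must be blocked for d-separation to hold:
Path 1: Mm → Kk ← Hh ← Pp → Rr ← Ff
  Hh is a chain here and Hh is conditioned on, so the path is blocked at Hh.
Path 2: Mm → Kk ← Ss → Rr ← Ff
  Kk is a collider and Kk is conditioned on, which opens it; Ss is a fork and Ss is not conditioned on; Rr is a collider and Rr is conditioned on, which opens it — no node blocks this path, so it is active.
Path 3: Mm → Kk → Rr ← Ff
  Kk is a chain here and Kk is conditioned on, so the path is blocked at Kk.
Path 4: Mm → Pp → Hh → Kk ← Ss → Rr ← Ff
  Pp is a chain here and Pp is conditioned on, so the path is blocked at Pp.
Path 5: Mm → Pp → Hh → Kk → Rr ← Ff
  Pp is a chain here and Pp is conditioned on, so the path is blocked at Pp.
Path 6: Mm → Pp → Rr ← Ff
  Pp is a chain here and Pp is conditioned on, so the path is blocked at Pp.
Because an active path exists, Mm and Ff are not d-separated.

No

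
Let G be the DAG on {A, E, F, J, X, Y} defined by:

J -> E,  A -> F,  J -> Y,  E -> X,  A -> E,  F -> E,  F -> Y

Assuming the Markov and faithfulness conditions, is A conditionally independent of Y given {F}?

Yes

We examine all 4 paths between A and Y:
Path 1: A → E ← J → Y
  E is a collider here and neither E nor any of its descendants is conditioned on, so the collider stays closed — the path is blocked at E.
Path 2: A → E ← F → Y
  E is a collider here and neither E nor any of its descendants is conditioned on, so the collider stays closed — the path is blocked at E.
Path 3: A → F → E ← J → Y
  F is a chain here and F is conditioned on, so the path is blocked at F.
Path 4: A → F → Y
  F is a chain here and F is conditioned on, so the path is blocked at F.
Every path is blocked, so A and Y are d-separated given {F}.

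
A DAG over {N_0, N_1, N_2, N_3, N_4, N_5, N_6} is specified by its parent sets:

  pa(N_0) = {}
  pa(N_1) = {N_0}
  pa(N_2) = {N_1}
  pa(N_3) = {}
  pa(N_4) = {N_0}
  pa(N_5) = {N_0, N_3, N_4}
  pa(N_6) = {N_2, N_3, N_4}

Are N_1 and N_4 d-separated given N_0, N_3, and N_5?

There are 6 undirected paths between N_1 and N_4; checking each against the conditioning set {N_0, N_3, N_5}:
Path 1: N_1 ← N_0 → N_4
  N_0 is a fork here and N_0 is conditioned on, so the path is blocked at N_0.
Path 2: N_1 ← N_0 → N_5 ← N_4
  N_0 is a fork here and N_0 is conditioned on, so the path is blocked at N_0.
Path 3: N_1 ← N_0 → N_5 ← N_3 → N_6 ← N_4
  N_0 is a fork here and N_0 is conditioned on, so the path is blocked at N_0.
Path 4: N_1 → N_2 → N_6 ← N_4
  N_6 is a collider here and neither N_6 nor any of its descendants is conditioned on, so the collider stays closed — the path is blocked at N_6.
Path 5: N_1 → N_2 → N_6 ← N_3 → N_5 ← N_4
  N_6 is a collider here and neither N_6 nor any of its descendants is conditioned on, so the collider stays closed — the path is blocked at N_6.
Path 6: N_1 → N_2 → N_6 ← N_3 → N_5 ← N_0 → N_4
  N_6 is a collider here and neither N_6 nor any of its descendants is conditioned on, so the collider stays closed — the path is blocked at N_6.
Since every path is blocked, d-separation holds.

Yes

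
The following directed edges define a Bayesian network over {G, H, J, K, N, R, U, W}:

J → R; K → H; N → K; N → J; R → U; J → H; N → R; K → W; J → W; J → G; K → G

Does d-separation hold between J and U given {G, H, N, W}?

No

Enumerating the 5 paths from J to U and testing each for blocking by {G, H, N, W}:
Path 1: J → G ← K ← N → R → U
  N is a fork here and N is conditioned on, so the path is blocked at N.
Path 2: J → H ← K ← N → R → U
  N is a fork here and N is conditioned on, so the path is blocked at N.
Path 3: J → W ← K ← N → R → U
  N is a fork here and N is conditioned on, so the path is blocked at N.
Path 4: J ← N → R → U
  N is a fork here and N is conditioned on, so the path is blocked at N.
Path 5: J → R → U
  R is a chain and R is not conditioned on — no node blocks this path, so it is active.
At least one path is unblocked, so d-separation fails.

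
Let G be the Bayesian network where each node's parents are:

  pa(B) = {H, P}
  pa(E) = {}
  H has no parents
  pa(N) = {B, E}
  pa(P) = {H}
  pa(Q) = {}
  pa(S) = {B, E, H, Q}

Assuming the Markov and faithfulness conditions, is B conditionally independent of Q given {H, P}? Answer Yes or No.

Yes — B and Q are d-separated given {H, P}.

4 paths connect B and Q; each must be blocked for d-separation to hold:
  1. B → S ← Q — S:collider[blocks] ⇒ blocked
  2. B ← P ← H → S ← Q — P:chain[blocks]; H:fork[blocks]; S:collider[blocks] ⇒ blocked
  3. B → N ← E → S ← Q — N:collider[blocks]; E:fork[open]; S:collider[blocks] ⇒ blocked
  4. B ← H → S ← Q — H:fork[blocks]; S:collider[blocks] ⇒ blocked
Since every path is blocked, d-separation holds.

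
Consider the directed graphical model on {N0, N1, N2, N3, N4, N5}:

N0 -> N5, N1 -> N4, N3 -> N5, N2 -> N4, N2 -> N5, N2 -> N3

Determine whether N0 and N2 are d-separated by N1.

There are 2 undirected paths between N0 and N2; checking each against the conditioning set {N1}:
  1. N0 → N5 ← N2 — N5:collider[blocks] ⇒ blocked
  2. N0 → N5 ← N3 ← N2 — N5:collider[blocks]; N3:chain[open] ⇒ blocked
All paths are blocked; N0 ⊥ N2 | {N1} holds.

Yes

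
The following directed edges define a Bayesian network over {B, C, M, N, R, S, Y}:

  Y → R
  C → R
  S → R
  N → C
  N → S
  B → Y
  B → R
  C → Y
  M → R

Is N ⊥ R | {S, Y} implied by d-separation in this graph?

Enumerating the 4 paths from N to R and testing each for blocking by {S, Y}:
Path 1: N → S → R
  S is a chain here and S is conditioned on, so the path is blocked at S.
Path 2: N → C → Y → R
  Y is a chain here and Y is conditioned on, so the path is blocked at Y.
Path 3: N → C → Y ← B → R
  C is a chain and C is not conditioned on; Y is a collider and Y is conditioned on, which opens it; B is a fork and B is not conditioned on — no node blocks this path, so it is active.
Path 4: N → C → R
  C is a chain and C is not conditioned on — no node blocks this path, so it is active.
Because an active path exists, N and R are not d-separated.

No — N and R are not d-separated given {S, Y}.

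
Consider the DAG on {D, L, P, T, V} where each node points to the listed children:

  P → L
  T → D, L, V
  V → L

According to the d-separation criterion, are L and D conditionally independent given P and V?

No

We examine all 2 paths between L and D:
Path 1: L ← V ← T → D
  V is a chain here and V is conditioned on, so the path is blocked at V.
Path 2: L ← T → D
  T is a fork and T is not conditioned on — no node blocks this path, so it is active.
Because an active path exists, L and D are not d-separated.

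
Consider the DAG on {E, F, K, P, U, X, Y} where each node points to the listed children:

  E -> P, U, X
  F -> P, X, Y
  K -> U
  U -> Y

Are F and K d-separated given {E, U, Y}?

3 paths connect F and K; each must be blocked for d-separation to hold:
Path 1: F → Y ← U ← K
  U is a chain here and U is conditioned on, so the path is blocked at U.
Path 2: F → X ← E → U ← K
  X is a collider here and neither X nor any of its descendants is conditioned on, so the collider stays closed — the path is blocked at X.
Path 3: F → P ← E → U ← K
  P is a collider here and neither P nor any of its descendants is conditioned on, so the collider stays closed — the path is blocked at P.
Every path is blocked, so F and K are d-separated given {E, U, Y}.

Yes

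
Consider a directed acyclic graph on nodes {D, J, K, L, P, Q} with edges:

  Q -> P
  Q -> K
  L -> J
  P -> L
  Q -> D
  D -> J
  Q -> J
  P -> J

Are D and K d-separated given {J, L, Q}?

Enumerating the 4 paths from D to K and testing each for blocking by {J, L, Q}:
  1. D → J ← Q → K — J:collider[open]; Q:fork[blocks] ⇒ blocked
  2. D → J ← P ← Q → K — J:collider[open]; P:chain[open]; Q:fork[blocks] ⇒ blocked
  3. D → J ← L ← P ← Q → K — J:collider[open]; L:chain[blocks]; P:chain[open]; Q:fork[blocks] ⇒ blocked
  4. D ← Q → K — Q:fork[blocks] ⇒ blocked
Since every path is blocked, d-separation holds.

Yes — D and K are d-separated given {J, L, Q}.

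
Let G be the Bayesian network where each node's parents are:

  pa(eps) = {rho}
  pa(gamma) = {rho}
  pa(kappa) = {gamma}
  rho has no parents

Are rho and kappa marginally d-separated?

No — rho and kappa are not d-separated given ∅.

The only undirected path from rho to kappa is:
Path 1: rho → gamma → kappa
  gamma is a chain and gamma is not conditioned on — no node blocks this path, so it is active.
Because an active path exists, rho and kappa are not d-separated.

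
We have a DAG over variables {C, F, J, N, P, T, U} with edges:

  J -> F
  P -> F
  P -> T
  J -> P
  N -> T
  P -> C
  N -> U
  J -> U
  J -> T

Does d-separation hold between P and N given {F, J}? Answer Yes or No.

Yes — P and N are d-separated given {F, J}.

Enumerating the 6 paths from P to N and testing each for blocking by {F, J}:
Path 1: P → T ← J → U ← N
  T is a collider here and neither T nor any of its descendants is conditioned on, so the collider stays closed — the path is blocked at T.
Path 2: P → T ← N
  T is a collider here and neither T nor any of its descendants is conditioned on, so the collider stays closed — the path is blocked at T.
Path 3: P ← J → T ← N
  J is a fork here and J is conditioned on, so the path is blocked at J.
Path 4: P ← J → U ← N
  J is a fork here and J is conditioned on, so the path is blocked at J.
Path 5: P → F ← J → T ← N
  J is a fork here and J is conditioned on, so the path is blocked at J.
Path 6: P → F ← J → U ← N
  J is a fork here and J is conditioned on, so the path is blocked at J.
All paths are blocked; P ⊥ N | {F, J} holds.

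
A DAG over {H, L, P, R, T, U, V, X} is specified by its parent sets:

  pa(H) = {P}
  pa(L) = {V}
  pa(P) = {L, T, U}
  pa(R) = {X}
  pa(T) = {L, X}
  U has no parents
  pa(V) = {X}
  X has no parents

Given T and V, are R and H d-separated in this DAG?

Enumerating the 4 paths from R to H and testing each for blocking by {T, V}:
  1. R ← X → T → P → H — X:fork[open]; T:chain[blocks]; P:chain[open] ⇒ blocked
  2. R ← X → T ← L → P → H — X:fork[open]; T:collider[open]; L:fork[open]; P:chain[open] ⇒ active
  3. R ← X → V → L → T → P → H — X:fork[open]; V:chain[blocks]; L:chain[open]; T:chain[blocks]; P:chain[open] ⇒ blocked
  4. R ← X → V → L → P → H — X:fork[open]; V:chain[blocks]; L:chain[open]; P:chain[open] ⇒ blocked
At least one path is unblocked, so d-separation fails.

No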